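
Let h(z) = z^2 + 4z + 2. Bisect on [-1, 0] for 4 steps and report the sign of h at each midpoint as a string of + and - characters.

+--+

z = -0.5 gives h = 0.25, positive; keep [-1, -0.5]
z = -0.75 gives h = -0.4375, negative; keep [-0.75, -0.5]
z = -0.625 gives h = -0.109375, negative; keep [-0.625, -0.5]
z = -0.5625 gives h = 0.0664, positive; keep [-0.625, -0.5625]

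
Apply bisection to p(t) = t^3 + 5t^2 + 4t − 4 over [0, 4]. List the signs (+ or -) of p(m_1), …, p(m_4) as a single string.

++-+

t = 2 gives p = 32, positive; keep [0, 2]
t = 1 gives p = 6, positive; keep [0, 1]
t = 0.5 gives p = -0.625, negative; keep [0.5, 1]
t = 0.75 gives p = 2.2344, positive; keep [0.5, 0.75]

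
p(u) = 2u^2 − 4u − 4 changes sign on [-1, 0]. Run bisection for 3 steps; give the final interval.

u = -0.5 gives p = -1.5, negative; keep [-1, -0.5]
u = -0.75 gives p = 0.125, positive; keep [-0.75, -0.5]
u = -0.625 gives p = -0.71875, negative; keep [-0.75, -0.625]

[-0.75, -0.625]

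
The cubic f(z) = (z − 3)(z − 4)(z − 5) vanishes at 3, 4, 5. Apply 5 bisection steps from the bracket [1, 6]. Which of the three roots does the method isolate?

z = 3.5 gives f = 0.375, positive; keep [1, 3.5]
z = 2.25 gives f = -3.609375, negative; keep [2.25, 3.5]
z = 2.875 gives f = -0.298828, negative; keep [2.875, 3.5]
z = 3.1875 gives f = 0.2761, positive; keep [2.875, 3.1875]
z = 3.03125 gives f = 0.0596, positive; keep [2.875, 3.03125]

3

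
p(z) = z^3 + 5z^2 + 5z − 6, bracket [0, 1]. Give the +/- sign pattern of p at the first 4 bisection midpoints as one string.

-+-+

z = 0.5 gives p = -2.125, negative; keep [0.5, 1]
z = 0.75 gives p = 0.984375, positive; keep [0.5, 0.75]
z = 0.625 gives p = -0.677734, negative; keep [0.625, 0.75]
z = 0.6875 gives p = 0.1257, positive; keep [0.625, 0.6875]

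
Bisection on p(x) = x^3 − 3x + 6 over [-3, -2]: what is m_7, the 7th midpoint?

-2.3515625

x = -2.5 gives p = -2.125, negative; keep [-2.5, -2]
x = -2.25 gives p = 1.359375, positive; keep [-2.5, -2.25]
x = -2.375 gives p = -0.271484, negative; keep [-2.375, -2.25]
x = -2.3125 gives p = 0.571, positive; keep [-2.375, -2.3125]
x = -2.34375 gives p = 0.1566, positive; keep [-2.375, -2.34375]
x = -2.359375 gives p = -0.0557, negative; keep [-2.359375, -2.34375]
x = -2.3515625 gives p = 0.0509, positive; keep [-2.359375, -2.3515625]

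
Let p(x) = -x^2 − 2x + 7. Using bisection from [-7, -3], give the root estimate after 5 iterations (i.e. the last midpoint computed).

midpoint -5: p = -8 < 0 → [-5, -3]
midpoint -4: p = -1 < 0 → [-4, -3]
midpoint -3.5: p = 1.75 > 0 → [-4, -3.5]
midpoint -3.75: p = 0.4375 > 0 → [-4, -3.75]
midpoint -3.875: p = -0.2656 < 0 → [-3.875, -3.75]

-3.875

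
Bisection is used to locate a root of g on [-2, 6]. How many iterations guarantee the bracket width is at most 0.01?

Width after n steps is 8/2^n. Need 2^n ≥ 8/0.01 = 800.
2^9 = 512 < 800 ≤ 2^10 = 1024, so n = 10.

10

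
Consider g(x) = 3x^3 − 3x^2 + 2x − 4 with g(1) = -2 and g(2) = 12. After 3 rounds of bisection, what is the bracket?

[1.25, 1.375]

midpoint 1.5: g = 2.375 > 0 → [1, 1.5]
midpoint 1.25: g = -0.328125 < 0 → [1.25, 1.5]
midpoint 1.375: g = 0.876953 > 0 → [1.25, 1.375]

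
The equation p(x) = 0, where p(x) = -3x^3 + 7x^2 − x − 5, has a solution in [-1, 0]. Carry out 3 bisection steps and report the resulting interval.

[-0.75, -0.625]

p(-0.5) = -2.375 < 0, so the root lies in [-1, -0.5]
p(-0.75) = 0.953125 > 0, so the root lies in [-0.75, -0.5]
p(-0.625) = -0.908203 < 0, so the root lies in [-0.75, -0.625]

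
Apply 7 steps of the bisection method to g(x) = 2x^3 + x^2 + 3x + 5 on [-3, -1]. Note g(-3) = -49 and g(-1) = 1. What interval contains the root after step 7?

g(-2) = -13 < 0, so the root lies in [-2, -1]
g(-1.5) = -4 < 0, so the root lies in [-1.5, -1]
g(-1.25) = -1.09375 < 0, so the root lies in [-1.25, -1]
g(-1.125) = 0.043 > 0, so the root lies in [-1.25, -1.125]
g(-1.1875) = -0.5015 < 0, so the root lies in [-1.1875, -1.125]
g(-1.15625) = -0.2234 < 0, so the root lies in [-1.15625, -1.125]
g(-1.140625) = -0.0888 < 0, so the root lies in [-1.140625, -1.125]

[-1.140625, -1.125]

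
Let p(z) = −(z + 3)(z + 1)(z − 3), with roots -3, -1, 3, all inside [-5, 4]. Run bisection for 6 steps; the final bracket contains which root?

m = -0.5, p(m) = 4.375 (+); new bracket [-0.5, 4]
m = 1.75, p(m) = 16.328125 (+); new bracket [1.75, 4]
m = 2.875, p(m) = 2.845703 (+); new bracket [2.875, 4]
m = 3.4375, p(m) = -12.4978 (−); new bracket [2.875, 3.4375]
m = 3.15625, p(m) = -3.998 (−); new bracket [2.875, 3.15625]
m = 3.015625, p(m) = -0.3774 (−); new bracket [2.875, 3.015625]

3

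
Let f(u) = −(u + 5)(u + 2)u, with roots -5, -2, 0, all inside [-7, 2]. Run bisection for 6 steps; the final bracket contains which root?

u = -2.5 gives f = -3.125, negative; keep [-7, -2.5]
u = -4.75 gives f = -3.265625, negative; keep [-7, -4.75]
u = -5.875 gives f = 19.919922, positive; keep [-5.875, -4.75]
u = -5.3125 gives f = 5.4993, positive; keep [-5.3125, -4.75]
u = -5.03125 gives f = 0.4766, positive; keep [-5.03125, -4.75]
u = -4.890625 gives f = -1.5462, negative; keep [-5.03125, -4.890625]

-5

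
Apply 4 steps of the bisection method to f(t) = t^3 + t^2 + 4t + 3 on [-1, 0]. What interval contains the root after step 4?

[-0.8125, -0.75]

t = -0.5 gives f = 1.125, positive; keep [-1, -0.5]
t = -0.75 gives f = 0.140625, positive; keep [-1, -0.75]
t = -0.875 gives f = -0.404297, negative; keep [-0.875, -0.75]
t = -0.8125 gives f = -0.1262, negative; keep [-0.8125, -0.75]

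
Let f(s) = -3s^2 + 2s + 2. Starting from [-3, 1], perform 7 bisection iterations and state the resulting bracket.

[-0.5625, -0.53125]

midpoint -1: f = -3 < 0 → [-1, 1]
midpoint 0: f = 2 > 0 → [-1, 0]
midpoint -0.5: f = 0.25 > 0 → [-1, -0.5]
midpoint -0.75: f = -1.1875 < 0 → [-0.75, -0.5]
midpoint -0.625: f = -0.4219 < 0 → [-0.625, -0.5]
midpoint -0.5625: f = -0.0742 < 0 → [-0.5625, -0.5]
midpoint -0.53125: f = 0.0908 > 0 → [-0.5625, -0.53125]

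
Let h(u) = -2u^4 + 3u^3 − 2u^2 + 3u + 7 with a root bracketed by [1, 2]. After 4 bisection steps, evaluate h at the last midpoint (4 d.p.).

-1.0594

m = 1.5, h(m) = 7 (+); new bracket [1.5, 2]
m = 1.75, h(m) = 3.445312 (+); new bracket [1.75, 2]
m = 1.875, h(m) = 0.649902 (+); new bracket [1.875, 2]
m = 1.9375, h(m) = -1.0594 (−); new bracket [1.875, 1.9375]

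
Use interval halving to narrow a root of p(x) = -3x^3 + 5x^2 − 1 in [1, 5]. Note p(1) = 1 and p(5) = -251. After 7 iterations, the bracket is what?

m = 3, p(m) = -37 (−); new bracket [1, 3]
m = 2, p(m) = -5 (−); new bracket [1, 2]
m = 1.5, p(m) = 0.125 (+); new bracket [1.5, 2]
m = 1.75, p(m) = -1.7656 (−); new bracket [1.5, 1.75]
m = 1.625, p(m) = -0.6699 (−); new bracket [1.5, 1.625]
m = 1.5625, p(m) = -0.2371 (−); new bracket [1.5, 1.5625]
m = 1.53125, p(m) = -0.0475 (−); new bracket [1.5, 1.53125]

[1.5, 1.53125]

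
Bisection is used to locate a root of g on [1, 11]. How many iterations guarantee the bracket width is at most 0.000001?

Width after n steps is 10/2^n. Need 2^n ≥ 10/0.000001 = 10000000.
2^23 = 8388608 < 10000000 ≤ 2^24 = 16777216, so n = 24.

24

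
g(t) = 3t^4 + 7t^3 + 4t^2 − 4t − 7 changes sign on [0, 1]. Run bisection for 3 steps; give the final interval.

g(0.5) = -6.9375 < 0, so the root lies in [0.5, 1]
g(0.75) = -3.847656 < 0, so the root lies in [0.75, 1]
g(0.875) = -0.989502 < 0, so the root lies in [0.875, 1]

[0.875, 1]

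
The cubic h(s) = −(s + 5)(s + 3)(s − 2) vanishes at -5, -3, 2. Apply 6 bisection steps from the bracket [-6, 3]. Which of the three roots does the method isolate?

2

m = -1.5, h(m) = 18.375 (+); new bracket [-1.5, 3]
m = 0.75, h(m) = 26.953125 (+); new bracket [0.75, 3]
m = 1.875, h(m) = 4.189453 (+); new bracket [1.875, 3]
m = 2.4375, h(m) = -17.6931 (−); new bracket [1.875, 2.4375]
m = 2.15625, h(m) = -5.7655 (−); new bracket [1.875, 2.15625]
m = 2.015625, h(m) = -0.5498 (−); new bracket [1.875, 2.015625]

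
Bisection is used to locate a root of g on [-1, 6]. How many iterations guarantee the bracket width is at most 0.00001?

20

Width after n steps is 7/2^n. Need 2^n ≥ 7/0.00001 = 700000.
2^19 = 524288 < 700000 ≤ 2^20 = 1048576, so n = 20.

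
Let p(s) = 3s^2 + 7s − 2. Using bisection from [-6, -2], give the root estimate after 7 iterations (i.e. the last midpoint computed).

s = -4 gives p = 18, positive; keep [-4, -2]
s = -3 gives p = 4, positive; keep [-3, -2]
s = -2.5 gives p = -0.75, negative; keep [-3, -2.5]
s = -2.75 gives p = 1.4375, positive; keep [-2.75, -2.5]
s = -2.625 gives p = 0.2969, positive; keep [-2.625, -2.5]
s = -2.5625 gives p = -0.2383, negative; keep [-2.625, -2.5625]
s = -2.59375 gives p = 0.0264, positive; keep [-2.59375, -2.5625]

-2.59375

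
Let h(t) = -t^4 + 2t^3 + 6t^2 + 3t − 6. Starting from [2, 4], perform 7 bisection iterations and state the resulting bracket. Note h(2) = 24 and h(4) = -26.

h(3) = 30 > 0, so the root lies in [3, 4]
h(3.5) = 13.6875 > 0, so the root lies in [3.5, 4]
h(3.75) = -2.660156 < 0, so the root lies in [3.5, 3.75]
h(3.625) = 6.3123 > 0, so the root lies in [3.625, 3.75]
h(3.6875) = 2.0349 > 0, so the root lies in [3.6875, 3.75]
h(3.71875) = -0.2592 < 0, so the root lies in [3.6875, 3.71875]
h(3.703125) = 0.901 > 0, so the root lies in [3.703125, 3.71875]

[3.703125, 3.71875]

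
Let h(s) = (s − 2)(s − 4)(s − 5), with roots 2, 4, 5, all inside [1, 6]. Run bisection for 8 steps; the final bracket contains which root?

midpoint 3.5: h = 1.125 > 0 → [1, 3.5]
midpoint 2.25: h = 1.203125 > 0 → [1, 2.25]
midpoint 1.625: h = -3.005859 < 0 → [1.625, 2.25]
midpoint 1.9375: h = -0.3948 < 0 → [1.9375, 2.25]
midpoint 2.09375: h = 0.5194 > 0 → [1.9375, 2.09375]
midpoint 2.015625: h = 0.0925 > 0 → [1.9375, 2.015625]
midpoint 1.9765625: h = -0.1434 < 0 → [1.9765625, 2.015625]
midpoint 1.99609375: h = -0.0235 < 0 → [1.99609375, 2.015625]

2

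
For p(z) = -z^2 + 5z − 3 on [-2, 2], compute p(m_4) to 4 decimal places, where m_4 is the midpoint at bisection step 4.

0.1875

m = 0, p(m) = -3 (−); new bracket [0, 2]
m = 1, p(m) = 1 (+); new bracket [0, 1]
m = 0.5, p(m) = -0.75 (−); new bracket [0.5, 1]
m = 0.75, p(m) = 0.1875 (+); new bracket [0.5, 0.75]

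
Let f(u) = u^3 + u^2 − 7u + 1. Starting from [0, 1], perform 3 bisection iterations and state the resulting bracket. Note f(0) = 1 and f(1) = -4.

u = 0.5 gives f = -2.125, negative; keep [0, 0.5]
u = 0.25 gives f = -0.671875, negative; keep [0, 0.25]
u = 0.125 gives f = 0.142578, positive; keep [0.125, 0.25]

[0.125, 0.25]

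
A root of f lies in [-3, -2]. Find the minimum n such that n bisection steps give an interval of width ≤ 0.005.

Width after n steps is 1/2^n. Need 2^n ≥ 1/0.005 = 200.
2^7 = 128 < 200 ≤ 2^8 = 256, so n = 8.

8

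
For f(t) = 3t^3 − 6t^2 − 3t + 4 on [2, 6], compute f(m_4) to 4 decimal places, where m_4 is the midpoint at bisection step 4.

1.0469

f(4) = 88 > 0, so the root lies in [2, 4]
f(3) = 22 > 0, so the root lies in [2, 3]
f(2.5) = 5.875 > 0, so the root lies in [2, 2.5]
f(2.25) = 1.0469 > 0, so the root lies in [2, 2.25]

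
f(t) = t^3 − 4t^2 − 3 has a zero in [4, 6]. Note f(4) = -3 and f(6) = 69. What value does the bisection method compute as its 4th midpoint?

4.125

m = 5, f(m) = 22 (+); new bracket [4, 5]
m = 4.5, f(m) = 7.125 (+); new bracket [4, 4.5]
m = 4.25, f(m) = 1.515625 (+); new bracket [4, 4.25]
m = 4.125, f(m) = -0.873 (−); new bracket [4.125, 4.25]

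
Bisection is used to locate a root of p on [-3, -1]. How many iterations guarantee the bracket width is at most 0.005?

Width after n steps is 2/2^n. Need 2^n ≥ 2/0.005 = 400.
2^8 = 256 < 400 ≤ 2^9 = 512, so n = 9.

9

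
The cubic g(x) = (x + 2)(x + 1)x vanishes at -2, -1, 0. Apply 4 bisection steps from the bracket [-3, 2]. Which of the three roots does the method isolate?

x = -0.5 gives g = -0.375, negative; keep [-0.5, 2]
x = 0.75 gives g = 3.609375, positive; keep [-0.5, 0.75]
x = 0.125 gives g = 0.298828, positive; keep [-0.5, 0.125]
x = -0.1875 gives g = -0.2761, negative; keep [-0.1875, 0.125]

0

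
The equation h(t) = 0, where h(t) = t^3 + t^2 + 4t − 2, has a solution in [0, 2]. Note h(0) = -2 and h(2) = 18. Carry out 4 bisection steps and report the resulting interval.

[0.375, 0.5]

h(1) = 4 > 0, so the root lies in [0, 1]
h(0.5) = 0.375 > 0, so the root lies in [0, 0.5]
h(0.25) = -0.921875 < 0, so the root lies in [0.25, 0.5]
h(0.375) = -0.3066 < 0, so the root lies in [0.375, 0.5]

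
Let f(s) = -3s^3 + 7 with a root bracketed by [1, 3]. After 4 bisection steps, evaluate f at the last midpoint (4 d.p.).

-0.7988

f(2) = -17 < 0, so the root lies in [1, 2]
f(1.5) = -3.125 < 0, so the root lies in [1, 1.5]
f(1.25) = 1.140625 > 0, so the root lies in [1.25, 1.5]
f(1.375) = -0.7988 < 0, so the root lies in [1.25, 1.375]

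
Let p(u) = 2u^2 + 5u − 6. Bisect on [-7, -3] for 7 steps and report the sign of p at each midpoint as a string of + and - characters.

+++--++

midpoint -5: p = 19 > 0 → [-5, -3]
midpoint -4: p = 6 > 0 → [-4, -3]
midpoint -3.5: p = 1 > 0 → [-3.5, -3]
midpoint -3.25: p = -1.125 < 0 → [-3.5, -3.25]
midpoint -3.375: p = -0.0938 < 0 → [-3.5, -3.375]
midpoint -3.4375: p = 0.4453 > 0 → [-3.4375, -3.375]
midpoint -3.40625: p = 0.1738 > 0 → [-3.40625, -3.375]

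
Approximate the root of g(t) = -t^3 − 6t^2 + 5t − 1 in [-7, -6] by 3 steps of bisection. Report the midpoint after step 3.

-6.875

g(-6.5) = -12.375 < 0, so the root lies in [-7, -6.5]
g(-6.75) = -0.578125 < 0, so the root lies in [-7, -6.75]
g(-6.875) = 5.982422 > 0, so the root lies in [-6.875, -6.75]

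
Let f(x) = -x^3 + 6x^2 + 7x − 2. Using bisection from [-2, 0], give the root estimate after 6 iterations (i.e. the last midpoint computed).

-1.21875

f(-1) = -2 < 0, so the root lies in [-2, -1]
f(-1.5) = 4.375 > 0, so the root lies in [-1.5, -1]
f(-1.25) = 0.578125 > 0, so the root lies in [-1.25, -1]
f(-1.125) = -0.8574 < 0, so the root lies in [-1.25, -1.125]
f(-1.1875) = -0.177 < 0, so the root lies in [-1.25, -1.1875]
f(-1.21875) = 0.1911 > 0, so the root lies in [-1.21875, -1.1875]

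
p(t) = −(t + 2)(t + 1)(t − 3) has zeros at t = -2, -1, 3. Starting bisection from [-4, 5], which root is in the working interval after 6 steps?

3

t = 0.5 gives p = 9.375, positive; keep [0.5, 5]
t = 2.75 gives p = 4.453125, positive; keep [2.75, 5]
t = 3.875 gives p = -25.060547, negative; keep [2.75, 3.875]
t = 3.3125 gives p = -7.1594, negative; keep [2.75, 3.3125]
t = 3.03125 gives p = -0.6338, negative; keep [2.75, 3.03125]
t = 2.890625 gives p = 2.0811, positive; keep [2.890625, 3.03125]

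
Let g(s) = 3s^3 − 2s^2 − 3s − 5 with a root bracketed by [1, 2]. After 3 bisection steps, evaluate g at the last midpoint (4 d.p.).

midpoint 1.5: g = -3.875 < 0 → [1.5, 2]
midpoint 1.75: g = -0.296875 < 0 → [1.75, 2]
midpoint 1.875: g = 2.119141 > 0 → [1.75, 1.875]

2.1191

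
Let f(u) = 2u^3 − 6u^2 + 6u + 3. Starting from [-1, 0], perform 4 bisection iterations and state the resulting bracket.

[-0.375, -0.3125]

m = -0.5, f(m) = -1.75 (−); new bracket [-0.5, 0]
m = -0.25, f(m) = 1.09375 (+); new bracket [-0.5, -0.25]
m = -0.375, f(m) = -0.199219 (−); new bracket [-0.375, -0.25]
m = -0.3125, f(m) = 0.478 (+); new bracket [-0.375, -0.3125]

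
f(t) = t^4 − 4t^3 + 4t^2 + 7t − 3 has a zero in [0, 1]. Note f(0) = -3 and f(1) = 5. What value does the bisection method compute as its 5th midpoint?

midpoint 0.5: f = 1.0625 > 0 → [0, 0.5]
midpoint 0.25: f = -1.058594 < 0 → [0.25, 0.5]
midpoint 0.375: f = -0.003662 < 0 → [0.375, 0.5]
midpoint 0.4375: f = 0.5298 > 0 → [0.375, 0.4375]
midpoint 0.40625: f = 0.263 > 0 → [0.375, 0.40625]

0.40625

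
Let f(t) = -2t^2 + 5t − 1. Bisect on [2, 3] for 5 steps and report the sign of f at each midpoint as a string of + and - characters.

t = 2.5 gives f = -1, negative; keep [2, 2.5]
t = 2.25 gives f = 0.125, positive; keep [2.25, 2.5]
t = 2.375 gives f = -0.40625, negative; keep [2.25, 2.375]
t = 2.3125 gives f = -0.1328, negative; keep [2.25, 2.3125]
t = 2.28125 gives f = -0.002, negative; keep [2.25, 2.28125]

-+---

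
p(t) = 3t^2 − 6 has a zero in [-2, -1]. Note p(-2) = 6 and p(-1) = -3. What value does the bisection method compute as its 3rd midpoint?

midpoint -1.5: p = 0.75 > 0 → [-1.5, -1]
midpoint -1.25: p = -1.3125 < 0 → [-1.5, -1.25]
midpoint -1.375: p = -0.328125 < 0 → [-1.5, -1.375]

-1.375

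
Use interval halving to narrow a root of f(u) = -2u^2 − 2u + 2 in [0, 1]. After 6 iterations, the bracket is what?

[0.609375, 0.625]

midpoint 0.5: f = 0.5 > 0 → [0.5, 1]
midpoint 0.75: f = -0.625 < 0 → [0.5, 0.75]
midpoint 0.625: f = -0.03125 < 0 → [0.5, 0.625]
midpoint 0.5625: f = 0.2422 > 0 → [0.5625, 0.625]
midpoint 0.59375: f = 0.1074 > 0 → [0.59375, 0.625]
midpoint 0.609375: f = 0.0386 > 0 → [0.609375, 0.625]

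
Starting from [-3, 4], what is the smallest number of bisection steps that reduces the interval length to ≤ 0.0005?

Width after n steps is 7/2^n. Need 2^n ≥ 7/0.0005 = 14000.
2^13 = 8192 < 14000 ≤ 2^14 = 16384, so n = 14.

14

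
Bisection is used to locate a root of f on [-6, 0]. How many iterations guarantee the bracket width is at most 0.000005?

21

Width after n steps is 6/2^n. Need 2^n ≥ 6/0.000005 = 1200000.
2^20 = 1048576 < 1200000 ≤ 2^21 = 2097152, so n = 21.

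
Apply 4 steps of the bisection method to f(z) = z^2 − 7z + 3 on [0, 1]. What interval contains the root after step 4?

[0.4375, 0.5]

z = 0.5 gives f = -0.25, negative; keep [0, 0.5]
z = 0.25 gives f = 1.3125, positive; keep [0.25, 0.5]
z = 0.375 gives f = 0.515625, positive; keep [0.375, 0.5]
z = 0.4375 gives f = 0.1289, positive; keep [0.4375, 0.5]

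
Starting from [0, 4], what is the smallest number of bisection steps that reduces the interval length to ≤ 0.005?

10

Width after n steps is 4/2^n. Need 2^n ≥ 4/0.005 = 800.
2^9 = 512 < 800 ≤ 2^10 = 1024, so n = 10.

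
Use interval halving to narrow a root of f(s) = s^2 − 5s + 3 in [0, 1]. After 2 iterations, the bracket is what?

[0.5, 0.75]

midpoint 0.5: f = 0.75 > 0 → [0.5, 1]
midpoint 0.75: f = -0.1875 < 0 → [0.5, 0.75]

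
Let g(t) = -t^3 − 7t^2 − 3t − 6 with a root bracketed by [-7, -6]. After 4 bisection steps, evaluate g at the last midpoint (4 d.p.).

0.0867

m = -6.5, g(m) = -7.625 (−); new bracket [-7, -6.5]
m = -6.75, g(m) = 2.859375 (+); new bracket [-6.75, -6.5]
m = -6.625, g(m) = -2.583984 (−); new bracket [-6.75, -6.625]
m = -6.6875, g(m) = 0.0867 (+); new bracket [-6.6875, -6.625]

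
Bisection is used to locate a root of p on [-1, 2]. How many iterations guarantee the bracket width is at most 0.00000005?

26

Width after n steps is 3/2^n. Need 2^n ≥ 3/0.00000005 = 60000000.
2^25 = 33554432 < 60000000 ≤ 2^26 = 67108864, so n = 26.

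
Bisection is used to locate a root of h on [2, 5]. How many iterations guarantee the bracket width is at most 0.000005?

20

Width after n steps is 3/2^n. Need 2^n ≥ 3/0.000005 = 600000.
2^19 = 524288 < 600000 ≤ 2^20 = 1048576, so n = 20.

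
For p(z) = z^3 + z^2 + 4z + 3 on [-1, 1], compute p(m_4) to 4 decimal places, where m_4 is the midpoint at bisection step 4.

-0.4043

z = 0 gives p = 3, positive; keep [-1, 0]
z = -0.5 gives p = 1.125, positive; keep [-1, -0.5]
z = -0.75 gives p = 0.140625, positive; keep [-1, -0.75]
z = -0.875 gives p = -0.4043, negative; keep [-0.875, -0.75]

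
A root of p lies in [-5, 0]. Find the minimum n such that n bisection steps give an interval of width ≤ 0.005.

10

Width after n steps is 5/2^n. Need 2^n ≥ 5/0.005 = 1000.
2^9 = 512 < 1000 ≤ 2^10 = 1024, so n = 10.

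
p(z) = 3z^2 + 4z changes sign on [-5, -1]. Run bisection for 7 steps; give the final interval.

[-1.34375, -1.3125]

p(-3) = 15 > 0, so the root lies in [-3, -1]
p(-2) = 4 > 0, so the root lies in [-2, -1]
p(-1.5) = 0.75 > 0, so the root lies in [-1.5, -1]
p(-1.25) = -0.3125 < 0, so the root lies in [-1.5, -1.25]
p(-1.375) = 0.1719 > 0, so the root lies in [-1.375, -1.25]
p(-1.3125) = -0.082 < 0, so the root lies in [-1.375, -1.3125]
p(-1.34375) = 0.042 > 0, so the root lies in [-1.34375, -1.3125]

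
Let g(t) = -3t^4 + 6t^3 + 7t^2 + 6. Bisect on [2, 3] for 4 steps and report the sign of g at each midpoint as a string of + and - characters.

+++-

midpoint 2.5: g = 26.3125 > 0 → [2.5, 3]
midpoint 2.75: g = 12.144531 > 0 → [2.75, 3]
midpoint 2.875: g = 1.479736 > 0 → [2.875, 3]
midpoint 2.9375: g = -4.8873 < 0 → [2.875, 2.9375]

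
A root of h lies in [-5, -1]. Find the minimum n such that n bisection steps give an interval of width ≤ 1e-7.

26

Width after n steps is 4/2^n. Need 2^n ≥ 4/1e-7 = 40000000.
2^25 = 33554432 < 40000000 ≤ 2^26 = 67108864, so n = 26.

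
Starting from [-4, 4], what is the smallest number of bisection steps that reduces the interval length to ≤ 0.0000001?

Width after n steps is 8/2^n. Need 2^n ≥ 8/0.0000001 = 80000000.
2^26 = 67108864 < 80000000 ≤ 2^27 = 134217728, so n = 27.

27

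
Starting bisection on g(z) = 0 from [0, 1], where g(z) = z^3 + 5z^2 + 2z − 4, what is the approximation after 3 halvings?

z = 0.5 gives g = -1.625, negative; keep [0.5, 1]
z = 0.75 gives g = 0.734375, positive; keep [0.5, 0.75]
z = 0.625 gives g = -0.552734, negative; keep [0.625, 0.75]

0.625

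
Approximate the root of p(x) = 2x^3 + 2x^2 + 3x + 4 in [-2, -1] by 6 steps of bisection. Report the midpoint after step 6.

m = -1.5, p(m) = -2.75 (−); new bracket [-1.5, -1]
m = -1.25, p(m) = -0.53125 (−); new bracket [-1.25, -1]
m = -1.125, p(m) = 0.308594 (+); new bracket [-1.25, -1.125]
m = -1.1875, p(m) = -0.0913 (−); new bracket [-1.1875, -1.125]
m = -1.15625, p(m) = 0.1135 (+); new bracket [-1.1875, -1.15625]
m = -1.171875, p(m) = 0.0123 (+); new bracket [-1.1875, -1.171875]

-1.171875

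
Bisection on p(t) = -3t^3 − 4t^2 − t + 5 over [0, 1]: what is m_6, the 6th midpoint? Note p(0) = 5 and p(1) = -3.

0.796875

m = 0.5, p(m) = 3.125 (+); new bracket [0.5, 1]
m = 0.75, p(m) = 0.734375 (+); new bracket [0.75, 1]
m = 0.875, p(m) = -0.947266 (−); new bracket [0.75, 0.875]
m = 0.8125, p(m) = -0.0623 (−); new bracket [0.75, 0.8125]
m = 0.78125, p(m) = 0.3468 (+); new bracket [0.78125, 0.8125]
m = 0.796875, p(m) = 0.145 (+); new bracket [0.796875, 0.8125]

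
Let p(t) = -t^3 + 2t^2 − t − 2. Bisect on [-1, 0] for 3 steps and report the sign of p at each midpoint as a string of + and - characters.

t = -0.5 gives p = -0.875, negative; keep [-1, -0.5]
t = -0.75 gives p = 0.296875, positive; keep [-0.75, -0.5]
t = -0.625 gives p = -0.349609, negative; keep [-0.75, -0.625]

-+-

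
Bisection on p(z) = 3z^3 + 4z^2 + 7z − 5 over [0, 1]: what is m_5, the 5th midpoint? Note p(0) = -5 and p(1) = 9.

0.53125

m = 0.5, p(m) = -0.125 (−); new bracket [0.5, 1]
m = 0.75, p(m) = 3.765625 (+); new bracket [0.5, 0.75]
m = 0.625, p(m) = 1.669922 (+); new bracket [0.5, 0.625]
m = 0.5625, p(m) = 0.7371 (+); new bracket [0.5, 0.5625]
m = 0.53125, p(m) = 0.2975 (+); new bracket [0.5, 0.53125]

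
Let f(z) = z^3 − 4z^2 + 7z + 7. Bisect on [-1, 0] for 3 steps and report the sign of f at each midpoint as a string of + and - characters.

+-+

f(-0.5) = 2.375 > 0, so the root lies in [-1, -0.5]
f(-0.75) = -0.921875 < 0, so the root lies in [-0.75, -0.5]
f(-0.625) = 0.818359 > 0, so the root lies in [-0.75, -0.625]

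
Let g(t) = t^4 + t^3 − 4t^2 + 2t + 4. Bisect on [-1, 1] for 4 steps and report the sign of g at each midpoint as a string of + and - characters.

m = 0, g(m) = 4 (+); new bracket [-1, 0]
m = -0.5, g(m) = 1.9375 (+); new bracket [-1, -0.5]
m = -0.75, g(m) = 0.144531 (+); new bracket [-1, -0.75]
m = -0.875, g(m) = -0.8962 (−); new bracket [-0.875, -0.75]

+++-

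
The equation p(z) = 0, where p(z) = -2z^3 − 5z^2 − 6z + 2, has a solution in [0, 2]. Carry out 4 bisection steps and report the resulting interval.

[0.25, 0.375]

midpoint 1: p = -11 < 0 → [0, 1]
midpoint 0.5: p = -2.5 < 0 → [0, 0.5]
midpoint 0.25: p = 0.15625 > 0 → [0.25, 0.5]
midpoint 0.375: p = -1.0586 < 0 → [0.25, 0.375]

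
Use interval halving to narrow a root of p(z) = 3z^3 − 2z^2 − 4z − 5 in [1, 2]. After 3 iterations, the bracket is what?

[1.75, 1.875]

midpoint 1.5: p = -5.375 < 0 → [1.5, 2]
midpoint 1.75: p = -2.046875 < 0 → [1.75, 2]
midpoint 1.875: p = 0.244141 > 0 → [1.75, 1.875]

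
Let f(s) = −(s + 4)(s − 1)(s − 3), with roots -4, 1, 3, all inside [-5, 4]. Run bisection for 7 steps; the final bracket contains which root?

-4

s = -0.5 gives f = -18.375, negative; keep [-5, -0.5]
s = -2.75 gives f = -26.953125, negative; keep [-5, -2.75]
s = -3.875 gives f = -4.189453, negative; keep [-5, -3.875]
s = -4.4375 gives f = 17.6931, positive; keep [-4.4375, -3.875]
s = -4.15625 gives f = 5.7655, positive; keep [-4.15625, -3.875]
s = -4.015625 gives f = 0.5498, positive; keep [-4.015625, -3.875]
s = -3.9453125 gives f = -1.8783, negative; keep [-4.015625, -3.9453125]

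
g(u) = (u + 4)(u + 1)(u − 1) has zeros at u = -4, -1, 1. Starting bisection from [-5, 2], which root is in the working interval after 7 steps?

g(-1.5) = 3.125 > 0, so the root lies in [-5, -1.5]
g(-3.25) = 7.171875 > 0, so the root lies in [-5, -3.25]
g(-4.125) = -2.001953 < 0, so the root lies in [-4.125, -3.25]
g(-3.6875) = 3.9368 > 0, so the root lies in [-4.125, -3.6875]
g(-3.90625) = 1.3368 > 0, so the root lies in [-4.125, -3.90625]
g(-4.015625) = -0.2363 < 0, so the root lies in [-4.015625, -3.90625]
g(-3.9609375) = 0.5738 > 0, so the root lies in [-4.015625, -3.9609375]

-4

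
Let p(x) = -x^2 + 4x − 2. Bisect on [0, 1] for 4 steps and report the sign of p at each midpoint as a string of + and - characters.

x = 0.5 gives p = -0.25, negative; keep [0.5, 1]
x = 0.75 gives p = 0.4375, positive; keep [0.5, 0.75]
x = 0.625 gives p = 0.109375, positive; keep [0.5, 0.625]
x = 0.5625 gives p = -0.0664, negative; keep [0.5625, 0.625]

-++-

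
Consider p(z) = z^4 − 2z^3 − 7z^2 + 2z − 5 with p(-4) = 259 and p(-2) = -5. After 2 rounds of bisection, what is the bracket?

[-2.5, -2]

m = -3, p(m) = 61 (+); new bracket [-3, -2]
m = -2.5, p(m) = 16.5625 (+); new bracket [-2.5, -2]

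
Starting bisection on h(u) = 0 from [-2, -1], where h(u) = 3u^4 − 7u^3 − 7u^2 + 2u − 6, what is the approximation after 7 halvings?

-1.2109375

u = -1.5 gives h = 14.0625, positive; keep [-1.5, -1]
u = -1.25 gives h = 1.558594, positive; keep [-1.25, -1]
u = -1.125 gives h = -2.337158, negative; keep [-1.25, -1.125]
u = -1.1875 gives h = -0.5585, negative; keep [-1.25, -1.1875]
u = -1.21875 gives h = 0.4558, positive; keep [-1.21875, -1.1875]
u = -1.203125 gives h = -0.0622, negative; keep [-1.21875, -1.203125]
u = -1.2109375 gives h = 0.194, positive; keep [-1.2109375, -1.203125]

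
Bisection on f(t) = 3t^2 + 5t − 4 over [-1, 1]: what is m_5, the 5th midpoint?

f(0) = -4 < 0, so the root lies in [0, 1]
f(0.5) = -0.75 < 0, so the root lies in [0.5, 1]
f(0.75) = 1.4375 > 0, so the root lies in [0.5, 0.75]
f(0.625) = 0.2969 > 0, so the root lies in [0.5, 0.625]
f(0.5625) = -0.2383 < 0, so the root lies in [0.5625, 0.625]

0.5625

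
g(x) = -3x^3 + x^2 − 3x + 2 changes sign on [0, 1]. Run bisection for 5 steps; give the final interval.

g(0.5) = 0.375 > 0, so the root lies in [0.5, 1]
g(0.75) = -0.953125 < 0, so the root lies in [0.5, 0.75]
g(0.625) = -0.216797 < 0, so the root lies in [0.5, 0.625]
g(0.5625) = 0.095 > 0, so the root lies in [0.5625, 0.625]
g(0.59375) = -0.0567 < 0, so the root lies in [0.5625, 0.59375]

[0.5625, 0.59375]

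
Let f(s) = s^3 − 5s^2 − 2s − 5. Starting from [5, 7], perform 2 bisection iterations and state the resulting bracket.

midpoint 6: f = 19 > 0 → [5, 6]
midpoint 5.5: f = -0.875 < 0 → [5.5, 6]

[5.5, 6]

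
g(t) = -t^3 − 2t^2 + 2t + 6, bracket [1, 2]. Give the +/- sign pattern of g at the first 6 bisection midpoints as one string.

g(1.5) = 1.125 > 0, so the root lies in [1.5, 2]
g(1.75) = -1.984375 < 0, so the root lies in [1.5, 1.75]
g(1.625) = -0.322266 < 0, so the root lies in [1.5, 1.625]
g(1.5625) = 0.4275 > 0, so the root lies in [1.5625, 1.625]
g(1.59375) = 0.0592 > 0, so the root lies in [1.59375, 1.625]
g(1.609375) = -0.1298 < 0, so the root lies in [1.59375, 1.609375]

+--++-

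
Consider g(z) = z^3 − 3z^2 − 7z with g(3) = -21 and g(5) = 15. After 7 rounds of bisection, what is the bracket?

m = 4, g(m) = -12 (−); new bracket [4, 5]
m = 4.5, g(m) = -1.125 (−); new bracket [4.5, 5]
m = 4.75, g(m) = 6.234375 (+); new bracket [4.5, 4.75]
m = 4.625, g(m) = 2.3848 (+); new bracket [4.5, 4.625]
m = 4.5625, g(m) = 0.5881 (+); new bracket [4.5, 4.5625]
m = 4.53125, g(m) = -0.2788 (−); new bracket [4.53125, 4.5625]
m = 4.546875, g(m) = 0.1521 (+); new bracket [4.53125, 4.546875]

[4.53125, 4.546875]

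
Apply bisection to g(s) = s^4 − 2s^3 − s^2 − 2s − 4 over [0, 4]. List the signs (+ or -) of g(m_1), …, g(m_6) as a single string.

midpoint 2: g = -12 < 0 → [2, 4]
midpoint 3: g = 8 > 0 → [2, 3]
midpoint 2.5: g = -7.4375 < 0 → [2.5, 3]
midpoint 2.75: g = -1.4648 < 0 → [2.75, 3]
midpoint 2.875: g = 2.7776 > 0 → [2.75, 2.875]
midpoint 2.8125: g = 0.5408 > 0 → [2.75, 2.8125]

-+--++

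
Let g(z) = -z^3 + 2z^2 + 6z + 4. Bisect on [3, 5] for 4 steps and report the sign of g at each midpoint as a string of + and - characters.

midpoint 4: g = -4 < 0 → [3, 4]
midpoint 3.5: g = 6.625 > 0 → [3.5, 4]
midpoint 3.75: g = 1.890625 > 0 → [3.75, 4]
midpoint 3.875: g = -0.9043 < 0 → [3.75, 3.875]

-++-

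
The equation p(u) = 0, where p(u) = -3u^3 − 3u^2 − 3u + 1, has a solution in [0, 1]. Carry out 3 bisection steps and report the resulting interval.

[0.25, 0.375]

u = 0.5 gives p = -1.625, negative; keep [0, 0.5]
u = 0.25 gives p = 0.015625, positive; keep [0.25, 0.5]
u = 0.375 gives p = -0.705078, negative; keep [0.25, 0.375]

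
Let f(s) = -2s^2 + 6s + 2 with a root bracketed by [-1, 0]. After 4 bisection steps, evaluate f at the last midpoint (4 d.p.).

-0.0703

f(-0.5) = -1.5 < 0, so the root lies in [-0.5, 0]
f(-0.25) = 0.375 > 0, so the root lies in [-0.5, -0.25]
f(-0.375) = -0.53125 < 0, so the root lies in [-0.375, -0.25]
f(-0.3125) = -0.0703 < 0, so the root lies in [-0.3125, -0.25]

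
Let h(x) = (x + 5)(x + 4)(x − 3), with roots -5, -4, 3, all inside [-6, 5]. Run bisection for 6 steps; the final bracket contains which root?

m = -0.5, h(m) = -55.125 (−); new bracket [-0.5, 5]
m = 2.25, h(m) = -33.984375 (−); new bracket [2.25, 5]
m = 3.625, h(m) = 41.103516 (+); new bracket [2.25, 3.625]
m = 2.9375, h(m) = -3.4417 (−); new bracket [2.9375, 3.625]
m = 3.28125, h(m) = 16.9588 (+); new bracket [2.9375, 3.28125]
m = 3.109375, h(m) = 6.3058 (+); new bracket [2.9375, 3.109375]

3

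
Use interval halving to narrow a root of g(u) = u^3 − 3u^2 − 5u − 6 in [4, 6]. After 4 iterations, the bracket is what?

u = 5 gives g = 19, positive; keep [4, 5]
u = 4.5 gives g = 1.875, positive; keep [4, 4.5]
u = 4.25 gives g = -4.671875, negative; keep [4.25, 4.5]
u = 4.375 gives g = -1.5566, negative; keep [4.375, 4.5]

[4.375, 4.5]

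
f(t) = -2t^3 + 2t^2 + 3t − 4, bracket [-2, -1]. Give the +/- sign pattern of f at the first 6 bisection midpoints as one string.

+-++--

f(-1.5) = 2.75 > 0, so the root lies in [-1.5, -1]
f(-1.25) = -0.71875 < 0, so the root lies in [-1.5, -1.25]
f(-1.375) = 0.855469 > 0, so the root lies in [-1.375, -1.25]
f(-1.3125) = 0.0298 > 0, so the root lies in [-1.3125, -1.25]
f(-1.28125) = -0.3539 < 0, so the root lies in [-1.3125, -1.28125]
f(-1.296875) = -0.1645 < 0, so the root lies in [-1.3125, -1.296875]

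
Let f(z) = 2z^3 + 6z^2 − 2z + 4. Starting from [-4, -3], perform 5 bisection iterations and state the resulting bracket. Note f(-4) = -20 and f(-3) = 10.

[-3.46875, -3.4375]

z = -3.5 gives f = -1.25, negative; keep [-3.5, -3]
z = -3.25 gives f = 5.21875, positive; keep [-3.5, -3.25]
z = -3.375 gives f = 2.207031, positive; keep [-3.5, -3.375]
z = -3.4375 gives f = 0.5356, positive; keep [-3.5, -3.4375]
z = -3.46875 gives f = -0.3427, negative; keep [-3.46875, -3.4375]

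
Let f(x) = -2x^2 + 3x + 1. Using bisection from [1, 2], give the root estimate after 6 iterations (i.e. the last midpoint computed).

1.765625

m = 1.5, f(m) = 1 (+); new bracket [1.5, 2]
m = 1.75, f(m) = 0.125 (+); new bracket [1.75, 2]
m = 1.875, f(m) = -0.40625 (−); new bracket [1.75, 1.875]
m = 1.8125, f(m) = -0.1328 (−); new bracket [1.75, 1.8125]
m = 1.78125, f(m) = -0.002 (−); new bracket [1.75, 1.78125]
m = 1.765625, f(m) = 0.062 (+); new bracket [1.765625, 1.78125]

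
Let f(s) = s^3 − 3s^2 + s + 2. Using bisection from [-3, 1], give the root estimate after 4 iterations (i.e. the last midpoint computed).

s = -1 gives f = -3, negative; keep [-1, 1]
s = 0 gives f = 2, positive; keep [-1, 0]
s = -0.5 gives f = 0.625, positive; keep [-1, -0.5]
s = -0.75 gives f = -0.8594, negative; keep [-0.75, -0.5]

-0.75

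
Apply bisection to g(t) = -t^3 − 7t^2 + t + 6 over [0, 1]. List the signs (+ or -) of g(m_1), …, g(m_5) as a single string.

+++-+

midpoint 0.5: g = 4.625 > 0 → [0.5, 1]
midpoint 0.75: g = 2.390625 > 0 → [0.75, 1]
midpoint 0.875: g = 0.845703 > 0 → [0.875, 1]
midpoint 0.9375: g = -0.0388 < 0 → [0.875, 0.9375]
midpoint 0.90625: g = 0.4129 > 0 → [0.90625, 0.9375]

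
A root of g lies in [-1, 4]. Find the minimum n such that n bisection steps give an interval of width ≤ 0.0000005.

Width after n steps is 5/2^n. Need 2^n ≥ 5/0.0000005 = 10000000.
2^23 = 8388608 < 10000000 ≤ 2^24 = 16777216, so n = 24.

24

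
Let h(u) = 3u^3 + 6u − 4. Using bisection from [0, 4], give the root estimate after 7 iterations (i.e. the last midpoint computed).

u = 2 gives h = 32, positive; keep [0, 2]
u = 1 gives h = 5, positive; keep [0, 1]
u = 0.5 gives h = -0.625, negative; keep [0.5, 1]
u = 0.75 gives h = 1.7656, positive; keep [0.5, 0.75]
u = 0.625 gives h = 0.4824, positive; keep [0.5, 0.625]
u = 0.5625 gives h = -0.0911, negative; keep [0.5625, 0.625]
u = 0.59375 gives h = 0.1905, positive; keep [0.5625, 0.59375]

0.59375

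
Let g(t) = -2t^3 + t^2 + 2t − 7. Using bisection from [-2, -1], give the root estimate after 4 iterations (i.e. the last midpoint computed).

-1.5625

g(-1.5) = -1 < 0, so the root lies in [-2, -1.5]
g(-1.75) = 3.28125 > 0, so the root lies in [-1.75, -1.5]
g(-1.625) = 0.972656 > 0, so the root lies in [-1.625, -1.5]
g(-1.5625) = -0.0542 < 0, so the root lies in [-1.625, -1.5625]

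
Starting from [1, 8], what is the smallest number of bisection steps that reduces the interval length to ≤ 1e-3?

Width after n steps is 7/2^n. Need 2^n ≥ 7/1e-3 = 7000.
2^12 = 4096 < 7000 ≤ 2^13 = 8192, so n = 13.

13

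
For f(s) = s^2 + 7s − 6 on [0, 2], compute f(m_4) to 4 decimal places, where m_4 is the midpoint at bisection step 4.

s = 1 gives f = 2, positive; keep [0, 1]
s = 0.5 gives f = -2.25, negative; keep [0.5, 1]
s = 0.75 gives f = -0.1875, negative; keep [0.75, 1]
s = 0.875 gives f = 0.8906, positive; keep [0.75, 0.875]

0.8906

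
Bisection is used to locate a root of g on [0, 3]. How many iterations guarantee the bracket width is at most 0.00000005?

Width after n steps is 3/2^n. Need 2^n ≥ 3/0.00000005 = 60000000.
2^25 = 33554432 < 60000000 ≤ 2^26 = 67108864, so n = 26.

26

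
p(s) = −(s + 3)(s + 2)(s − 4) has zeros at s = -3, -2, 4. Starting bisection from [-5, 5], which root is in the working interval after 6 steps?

p(0) = 24 > 0, so the root lies in [0, 5]
p(2.5) = 37.125 > 0, so the root lies in [2.5, 5]
p(3.75) = 9.703125 > 0, so the root lies in [3.75, 5]
p(4.375) = -17.6309 < 0, so the root lies in [3.75, 4.375]
p(4.0625) = -2.676 < 0, so the root lies in [3.75, 4.0625]
p(3.90625) = 3.8241 > 0, so the root lies in [3.90625, 4.0625]

4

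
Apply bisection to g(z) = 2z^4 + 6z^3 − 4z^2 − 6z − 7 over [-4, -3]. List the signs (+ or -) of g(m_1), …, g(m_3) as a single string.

midpoint -3.5: g = 7.875 > 0 → [-3.5, -3]
midpoint -3.25: g = -12.585938 < 0 → [-3.5, -3.25]
midpoint -3.375: g = -3.47998 < 0 → [-3.5, -3.375]

+--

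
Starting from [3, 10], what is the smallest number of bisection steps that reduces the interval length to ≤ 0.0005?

14

Width after n steps is 7/2^n. Need 2^n ≥ 7/0.0005 = 14000.
2^13 = 8192 < 14000 ≤ 2^14 = 16384, so n = 14.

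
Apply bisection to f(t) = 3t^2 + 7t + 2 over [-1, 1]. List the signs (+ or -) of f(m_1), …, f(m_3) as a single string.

+-+

f(0) = 2 > 0, so the root lies in [-1, 0]
f(-0.5) = -0.75 < 0, so the root lies in [-0.5, 0]
f(-0.25) = 0.4375 > 0, so the root lies in [-0.5, -0.25]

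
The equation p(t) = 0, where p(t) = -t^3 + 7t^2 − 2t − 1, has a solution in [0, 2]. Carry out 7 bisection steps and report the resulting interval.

m = 1, p(m) = 3 (+); new bracket [0, 1]
m = 0.5, p(m) = -0.375 (−); new bracket [0.5, 1]
m = 0.75, p(m) = 1.015625 (+); new bracket [0.5, 0.75]
m = 0.625, p(m) = 0.2402 (+); new bracket [0.5, 0.625]
m = 0.5625, p(m) = -0.0881 (−); new bracket [0.5625, 0.625]
m = 0.59375, p(m) = 0.071 (+); new bracket [0.5625, 0.59375]
m = 0.578125, p(m) = -0.0099 (−); new bracket [0.578125, 0.59375]

[0.578125, 0.59375]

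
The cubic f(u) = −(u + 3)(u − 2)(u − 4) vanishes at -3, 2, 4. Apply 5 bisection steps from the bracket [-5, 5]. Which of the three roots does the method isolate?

u = 0 gives f = -24, negative; keep [-5, 0]
u = -2.5 gives f = -14.625, negative; keep [-5, -2.5]
u = -3.75 gives f = 33.421875, positive; keep [-3.75, -2.5]
u = -3.125 gives f = 4.5645, positive; keep [-3.125, -2.5]
u = -2.8125 gives f = -6.1472, negative; keep [-3.125, -2.8125]

-3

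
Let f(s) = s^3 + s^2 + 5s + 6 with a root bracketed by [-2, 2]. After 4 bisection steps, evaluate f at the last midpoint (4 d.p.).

f(0) = 6 > 0, so the root lies in [-2, 0]
f(-1) = 1 > 0, so the root lies in [-2, -1]
f(-1.5) = -2.625 < 0, so the root lies in [-1.5, -1]
f(-1.25) = -0.6406 < 0, so the root lies in [-1.25, -1]

-0.6406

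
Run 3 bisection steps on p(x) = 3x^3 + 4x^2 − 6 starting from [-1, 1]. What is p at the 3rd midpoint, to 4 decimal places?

-2.4844

p(0) = -6 < 0, so the root lies in [0, 1]
p(0.5) = -4.625 < 0, so the root lies in [0.5, 1]
p(0.75) = -2.484375 < 0, so the root lies in [0.75, 1]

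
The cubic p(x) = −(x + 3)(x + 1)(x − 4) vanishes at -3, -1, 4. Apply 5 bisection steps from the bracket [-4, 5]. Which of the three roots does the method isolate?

4

x = 0.5 gives p = 18.375, positive; keep [0.5, 5]
x = 2.75 gives p = 26.953125, positive; keep [2.75, 5]
x = 3.875 gives p = 4.189453, positive; keep [3.875, 5]
x = 4.4375 gives p = -17.6931, negative; keep [3.875, 4.4375]
x = 4.15625 gives p = -5.7655, negative; keep [3.875, 4.15625]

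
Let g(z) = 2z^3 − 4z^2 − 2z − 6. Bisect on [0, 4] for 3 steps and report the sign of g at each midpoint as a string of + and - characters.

g(2) = -10 < 0, so the root lies in [2, 4]
g(3) = 6 > 0, so the root lies in [2, 3]
g(2.5) = -4.75 < 0, so the root lies in [2.5, 3]

-+-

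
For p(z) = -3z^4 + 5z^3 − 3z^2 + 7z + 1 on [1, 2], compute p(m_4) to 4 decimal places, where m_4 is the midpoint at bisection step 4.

z = 1.5 gives p = 6.4375, positive; keep [1.5, 2]
z = 1.75 gives p = 2.722656, positive; keep [1.75, 2]
z = 1.875 gives p = -0.541748, negative; keep [1.75, 1.875]
z = 1.8125 gives p = 1.227, positive; keep [1.8125, 1.875]

1.2270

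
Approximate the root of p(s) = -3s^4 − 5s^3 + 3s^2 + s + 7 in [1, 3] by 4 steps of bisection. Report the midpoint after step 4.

1.125

p(2) = -67 < 0, so the root lies in [1, 2]
p(1.5) = -16.8125 < 0, so the root lies in [1, 1.5]
p(1.25) = -4.152344 < 0, so the root lies in [1, 1.25]
p(1.125) = -0.0027 < 0, so the root lies in [1, 1.125]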